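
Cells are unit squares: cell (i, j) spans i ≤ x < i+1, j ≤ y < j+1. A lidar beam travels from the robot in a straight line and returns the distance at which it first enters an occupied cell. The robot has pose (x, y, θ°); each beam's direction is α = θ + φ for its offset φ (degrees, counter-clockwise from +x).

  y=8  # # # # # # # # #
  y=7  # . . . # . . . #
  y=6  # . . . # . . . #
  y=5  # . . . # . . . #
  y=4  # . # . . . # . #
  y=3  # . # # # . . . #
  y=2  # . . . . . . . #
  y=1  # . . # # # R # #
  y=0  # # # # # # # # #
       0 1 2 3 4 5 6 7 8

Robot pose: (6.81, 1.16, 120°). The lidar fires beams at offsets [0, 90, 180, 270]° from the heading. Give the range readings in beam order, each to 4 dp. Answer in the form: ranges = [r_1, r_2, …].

ranges = [4.4341, 0.3200, 0.1848, 0.2194]

beam 1: φ=0°, α=120°
  direction (-0.5000, 0.8660); cell (6,1); t to first gridline: x 1.6200, y 0.9699 (then +2.0000 / +1.1547)
    (6,2) via y @ 0.9699
    (5,2) via x @ 1.6200
    (5,3) via y @ 2.1246
    (5,4) via y @ 3.2793
    (4,4) via x @ 3.6200
    (4,5) via y @ 4.4341  # hit
  → r_1 = 4.4341
beam 2: φ=90°, α=210°
  direction (-0.8660, -0.5000); cell (6,1); t to first gridline: x 0.9353, y 0.3200 (then +1.1547 / +2.0000)
    (6,0) via y @ 0.3200  # hit
  → r_2 = 0.3200
beam 3: φ=180°, α=300°
  direction (0.5000, -0.8660); cell (6,1); t to first gridline: x 0.3800, y 0.1848 (then +2.0000 / +1.1547)
    (6,0) via y @ 0.1848  # hit
  → r_3 = 0.1848
beam 4: φ=270°, α=30°
  direction (0.8660, 0.5000); cell (6,1); t to first gridline: x 0.2194, y 1.6800 (then +1.1547 / +2.0000)
    (7,1) via x @ 0.2194  # hit
  → r_4 = 0.2194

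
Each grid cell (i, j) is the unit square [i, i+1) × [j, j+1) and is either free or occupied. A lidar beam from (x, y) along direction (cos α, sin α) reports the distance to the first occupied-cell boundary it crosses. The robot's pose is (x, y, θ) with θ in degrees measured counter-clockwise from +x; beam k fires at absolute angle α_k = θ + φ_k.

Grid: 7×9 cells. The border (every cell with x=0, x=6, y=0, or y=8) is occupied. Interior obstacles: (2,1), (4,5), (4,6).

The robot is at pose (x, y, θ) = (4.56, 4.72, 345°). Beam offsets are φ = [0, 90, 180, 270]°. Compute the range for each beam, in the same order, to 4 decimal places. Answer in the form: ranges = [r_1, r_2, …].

ranges = [1.4908, 0.2899, 3.6856, 3.8512]

beam 1: φ=0°, α=345°
  direction (0.9659, -0.2588); cell (4,4); t to first gridline: x 0.4555, y 2.7819 (then +1.0353 / +3.8637)
    (5,4) via x @ 0.4555
    (6,4) via x @ 1.4908  # hit
  → r_1 = 1.4908
beam 2: φ=90°, α=75°
  direction (0.2588, 0.9659); cell (4,4); t to first gridline: x 1.7000, y 0.2899 (then +3.8637 / +1.0353)
    (4,5) via y @ 0.2899  # hit
  → r_2 = 0.2899
beam 3: φ=180°, α=165°
  direction (-0.9659, 0.2588); cell (4,4); t to first gridline: x 0.5798, y 1.0818 (then +1.0353 / +3.8637)
    (3,4) via x @ 0.5798
    (3,5) via y @ 1.0818
    (2,5) via x @ 1.6150
    (1,5) via x @ 2.6503
    (0,5) via x @ 3.6856  # hit
  → r_3 = 3.6856
beam 4: φ=270°, α=255°
  direction (-0.2588, -0.9659); cell (4,4); t to first gridline: x 2.1637, y 0.7454 (then +3.8637 / +1.0353)
    (4,3) via y @ 0.7454
    (4,2) via y @ 1.7807
    (3,2) via x @ 2.1637
    (3,1) via y @ 2.8160
    (3,0) via y @ 3.8512  # hit
  → r_4 = 3.8512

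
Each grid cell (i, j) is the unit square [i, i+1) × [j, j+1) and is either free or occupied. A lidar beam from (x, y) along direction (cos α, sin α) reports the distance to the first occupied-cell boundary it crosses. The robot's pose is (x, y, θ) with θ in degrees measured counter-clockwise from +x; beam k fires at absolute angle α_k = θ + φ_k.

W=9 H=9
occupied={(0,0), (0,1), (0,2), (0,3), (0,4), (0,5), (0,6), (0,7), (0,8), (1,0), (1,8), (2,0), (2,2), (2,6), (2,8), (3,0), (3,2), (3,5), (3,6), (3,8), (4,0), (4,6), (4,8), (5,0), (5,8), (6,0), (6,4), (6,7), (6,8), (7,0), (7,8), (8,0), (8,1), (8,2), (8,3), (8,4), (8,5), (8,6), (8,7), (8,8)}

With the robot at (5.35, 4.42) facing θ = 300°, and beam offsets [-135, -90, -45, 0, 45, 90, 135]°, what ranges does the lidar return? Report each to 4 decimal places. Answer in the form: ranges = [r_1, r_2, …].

ranges = [2.2409, 2.8400, 3.5406, 3.9491, 0.6729, 0.7506, 2.6710]

beam 1: φ=-135°, α=165°
  dir = (cos 165°, sin 165°) = (-0.9659, 0.2588); from cell (5,4)
  next x-line at t=0.3623, next y-line at t=2.2409; Δt_x=1.0353, Δt_y=3.8637
    x: enter (4,4) at t=0.3623
    x: enter (3,4) at t=1.3976
    y: enter (3,5) at t=2.2409 ← occupied
  → r_1 = 2.2409
beam 2: φ=-90°, α=210°
  dir = (cos 210°, sin 210°) = (-0.8660, -0.5000); from cell (5,4)
  next x-line at t=0.4041, next y-line at t=0.8400; Δt_x=1.1547, Δt_y=2.0000
    x: enter (4,4) at t=0.4041
    y: enter (4,3) at t=0.8400
    x: enter (3,3) at t=1.5588
    x: enter (2,3) at t=2.7135
    y: enter (2,2) at t=2.8400 ← occupied
  → r_2 = 2.8400
beam 3: φ=-45°, α=255°
  dir = (cos 255°, sin 255°) = (-0.2588, -0.9659); from cell (5,4)
  next x-line at t=1.3523, next y-line at t=0.4348; Δt_x=3.8637, Δt_y=1.0353
    y: enter (5,3) at t=0.4348
    x: enter (4,3) at t=1.3523
    y: enter (4,2) at t=1.4701
    y: enter (4,1) at t=2.5054
    y: enter (4,0) at t=3.5406 ← occupied
  → r_3 = 3.5406
beam 4: φ=0°, α=300°
  dir = (cos 300°, sin 300°) = (0.5000, -0.8660); from cell (5,4)
  next x-line at t=1.3000, next y-line at t=0.4850; Δt_x=2.0000, Δt_y=1.1547
    y: enter (5,3) at t=0.4850
    x: enter (6,3) at t=1.3000
    y: enter (6,2) at t=1.6397
    y: enter (6,1) at t=2.7944
    x: enter (7,1) at t=3.3000
    y: enter (7,0) at t=3.9491 ← occupied
  → r_4 = 3.9491
beam 5: φ=45°, α=345°
  dir = (cos 345°, sin 345°) = (0.9659, -0.2588); from cell (5,4)
  next x-line at t=0.6729, next y-line at t=1.6228; Δt_x=1.0353, Δt_y=3.8637
    x: enter (6,4) at t=0.6729 ← occupied
  → r_5 = 0.6729
beam 6: φ=90°, α=30°
  dir = (cos 30°, sin 30°) = (0.8660, 0.5000); from cell (5,4)
  next x-line at t=0.7506, next y-line at t=1.1600; Δt_x=1.1547, Δt_y=2.0000
    x: enter (6,4) at t=0.7506 ← occupied
  → r_6 = 0.7506
beam 7: φ=135°, α=75°
  dir = (cos 75°, sin 75°) = (0.2588, 0.9659); from cell (5,4)
  next x-line at t=2.5114, next y-line at t=0.6005; Δt_x=3.8637, Δt_y=1.0353
    y: enter (5,5) at t=0.6005
    y: enter (5,6) at t=1.6357
    x: enter (6,6) at t=2.5114
    y: enter (6,7) at t=2.6710 ← occupied
  → r_7 = 2.6710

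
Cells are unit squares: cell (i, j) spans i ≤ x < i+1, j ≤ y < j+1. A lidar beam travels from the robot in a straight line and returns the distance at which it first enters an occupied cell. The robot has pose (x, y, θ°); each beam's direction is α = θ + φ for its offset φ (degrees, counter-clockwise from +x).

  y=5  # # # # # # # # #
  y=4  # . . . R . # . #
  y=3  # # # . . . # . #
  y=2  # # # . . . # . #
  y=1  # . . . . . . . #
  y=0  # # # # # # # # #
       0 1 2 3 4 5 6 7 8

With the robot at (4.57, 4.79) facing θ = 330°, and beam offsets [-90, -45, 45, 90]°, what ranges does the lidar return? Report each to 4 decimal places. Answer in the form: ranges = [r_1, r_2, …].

ranges = [3.1400, 3.9237, 0.8114, 0.2425]

beam 1: φ=-90°, α=240°
  direction (-0.5000, -0.8660); cell (4,4); t to first gridline: x 1.1400, y 0.9122 (then +2.0000 / +1.1547)
    (4,3) via y @ 0.9122
    (3,3) via x @ 1.1400
    (3,2) via y @ 2.0669
    (2,2) via x @ 3.1400  # hit
  → r_1 = 3.1400
beam 2: φ=-45°, α=285°
  direction (0.2588, -0.9659); cell (4,4); t to first gridline: x 1.6614, y 0.8179 (then +3.8637 / +1.0353)
    (4,3) via y @ 0.8179
    (5,3) via x @ 1.6614
    (5,2) via y @ 1.8531
    (5,1) via y @ 2.8884
    (5,0) via y @ 3.9237  # hit
  → r_2 = 3.9237
beam 3: φ=45°, α=15°
  direction (0.9659, 0.2588); cell (4,4); t to first gridline: x 0.4452, y 0.8114 (then +1.0353 / +3.8637)
    (5,4) via x @ 0.4452
    (5,5) via y @ 0.8114  # hit
  → r_3 = 0.8114
beam 4: φ=90°, α=60°
  direction (0.5000, 0.8660); cell (4,4); t to first gridline: x 0.8600, y 0.2425 (then +2.0000 / +1.1547)
    (4,5) via y @ 0.2425  # hit
  → r_4 = 0.2425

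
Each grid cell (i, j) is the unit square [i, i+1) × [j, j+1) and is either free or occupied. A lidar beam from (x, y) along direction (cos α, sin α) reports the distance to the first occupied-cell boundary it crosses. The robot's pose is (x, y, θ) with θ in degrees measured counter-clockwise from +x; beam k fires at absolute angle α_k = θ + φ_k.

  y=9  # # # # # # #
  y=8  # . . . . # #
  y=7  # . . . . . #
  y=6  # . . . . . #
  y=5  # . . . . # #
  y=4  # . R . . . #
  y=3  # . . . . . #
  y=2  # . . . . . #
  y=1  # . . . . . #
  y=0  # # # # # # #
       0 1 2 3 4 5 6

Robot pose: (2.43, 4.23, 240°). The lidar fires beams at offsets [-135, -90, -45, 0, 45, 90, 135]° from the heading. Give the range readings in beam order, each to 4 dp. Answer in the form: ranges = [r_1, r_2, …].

ranges = [4.9383, 1.6512, 1.4804, 2.8600, 3.3439, 4.1223, 2.9751]

beam 1: φ=-135°, α=105°
  dir = (cos 105°, sin 105°) = (-0.2588, 0.9659); from cell (2,4)
  next x-line at t=1.6614, next y-line at t=0.7972; Δt_x=3.8637, Δt_y=1.0353
    y: enter (2,5) at t=0.7972
    x: enter (1,5) at t=1.6614
    y: enter (1,6) at t=1.8324
    y: enter (1,7) at t=2.8677
    y: enter (1,8) at t=3.9030
    y: enter (1,9) at t=4.9383 ← occupied
  → r_1 = 4.9383
beam 2: φ=-90°, α=150°
  dir = (cos 150°, sin 150°) = (-0.8660, 0.5000); from cell (2,4)
  next x-line at t=0.4965, next y-line at t=1.5400; Δt_x=1.1547, Δt_y=2.0000
    x: enter (1,4) at t=0.4965
    y: enter (1,5) at t=1.5400
    x: enter (0,5) at t=1.6512 ← occupied
  → r_2 = 1.6512
beam 3: φ=-45°, α=195°
  dir = (cos 195°, sin 195°) = (-0.9659, -0.2588); from cell (2,4)
  next x-line at t=0.4452, next y-line at t=0.8887; Δt_x=1.0353, Δt_y=3.8637
    x: enter (1,4) at t=0.4452
    y: enter (1,3) at t=0.8887
    x: enter (0,3) at t=1.4804 ← occupied
  → r_3 = 1.4804
beam 4: φ=0°, α=240°
  dir = (cos 240°, sin 240°) = (-0.5000, -0.8660); from cell (2,4)
  next x-line at t=0.8600, next y-line at t=0.2656; Δt_x=2.0000, Δt_y=1.1547
    y: enter (2,3) at t=0.2656
    x: enter (1,3) at t=0.8600
    y: enter (1,2) at t=1.4203
    y: enter (1,1) at t=2.5750
    x: enter (0,1) at t=2.8600 ← occupied
  → r_4 = 2.8600
beam 5: φ=45°, α=285°
  dir = (cos 285°, sin 285°) = (0.2588, -0.9659); from cell (2,4)
  next x-line at t=2.2023, next y-line at t=0.2381; Δt_x=3.8637, Δt_y=1.0353
    y: enter (2,3) at t=0.2381
    y: enter (2,2) at t=1.2734
    x: enter (3,2) at t=2.2023
    y: enter (3,1) at t=2.3087
    y: enter (3,0) at t=3.3439 ← occupied
  → r_5 = 3.3439
beam 6: φ=90°, α=330°
  dir = (cos 330°, sin 330°) = (0.8660, -0.5000); from cell (2,4)
  next x-line at t=0.6582, next y-line at t=0.4600; Δt_x=1.1547, Δt_y=2.0000
    y: enter (2,3) at t=0.4600
    x: enter (3,3) at t=0.6582
    x: enter (4,3) at t=1.8129
    y: enter (4,2) at t=2.4600
    x: enter (5,2) at t=2.9676
    x: enter (6,2) at t=4.1223 ← occupied
  → r_6 = 4.1223
beam 7: φ=135°, α=15°
  dir = (cos 15°, sin 15°) = (0.9659, 0.2588); from cell (2,4)
  next x-line at t=0.5901, next y-line at t=2.9751; Δt_x=1.0353, Δt_y=3.8637
    x: enter (3,4) at t=0.5901
    x: enter (4,4) at t=1.6254
    x: enter (5,4) at t=2.6607
    y: enter (5,5) at t=2.9751 ← occupied
  → r_7 = 2.9751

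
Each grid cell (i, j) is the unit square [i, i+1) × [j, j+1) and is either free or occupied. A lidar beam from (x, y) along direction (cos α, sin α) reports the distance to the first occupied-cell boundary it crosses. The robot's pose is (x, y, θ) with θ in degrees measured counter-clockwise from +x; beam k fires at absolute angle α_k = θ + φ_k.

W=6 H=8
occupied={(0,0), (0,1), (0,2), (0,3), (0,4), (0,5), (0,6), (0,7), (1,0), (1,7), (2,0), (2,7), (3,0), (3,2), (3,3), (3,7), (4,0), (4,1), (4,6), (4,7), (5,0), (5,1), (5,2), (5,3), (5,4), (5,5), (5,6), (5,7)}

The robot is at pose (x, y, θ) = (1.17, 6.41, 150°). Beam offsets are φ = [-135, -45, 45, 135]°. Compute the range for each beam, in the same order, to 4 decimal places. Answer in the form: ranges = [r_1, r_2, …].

ranges = [2.2796, 0.6108, 0.1760, 5.6008]

beam 1: φ=-135°, α=15°
  cosα=0.9659 sinα=0.2588 | (1,6) | tMaxX 0.8593 tMaxY 2.2796 | tΔX 1.0353 tΔY 3.8637
    t=0.8593 [x] (2,6)
    t=1.8946 [x] (3,6)
    t=2.2796 [y] (3,7) — stop
  → r_1 = 2.2796
beam 2: φ=-45°, α=105°
  cosα=-0.2588 sinα=0.9659 | (1,6) | tMaxX 0.6568 tMaxY 0.6108 | tΔX 3.8637 tΔY 1.0353
    t=0.6108 [y] (1,7) — stop
  → r_2 = 0.6108
beam 3: φ=45°, α=195°
  cosα=-0.9659 sinα=-0.2588 | (1,6) | tMaxX 0.1760 tMaxY 1.5841 | tΔX 1.0353 tΔY 3.8637
    t=0.1760 [x] (0,6) — stop
  → r_3 = 0.1760
beam 4: φ=135°, α=285°
  cosα=0.2588 sinα=-0.9659 | (1,6) | tMaxX 3.2069 tMaxY 0.4245 | tΔX 3.8637 tΔY 1.0353
    t=0.4245 [y] (1,5)
    t=1.4597 [y] (1,4)
    t=2.4950 [y] (1,3)
    t=3.2069 [x] (2,3)
    t=3.5303 [y] (2,2)
    t=4.5656 [y] (2,1)
    t=5.6008 [y] (2,0) — stop
  → r_4 = 5.6008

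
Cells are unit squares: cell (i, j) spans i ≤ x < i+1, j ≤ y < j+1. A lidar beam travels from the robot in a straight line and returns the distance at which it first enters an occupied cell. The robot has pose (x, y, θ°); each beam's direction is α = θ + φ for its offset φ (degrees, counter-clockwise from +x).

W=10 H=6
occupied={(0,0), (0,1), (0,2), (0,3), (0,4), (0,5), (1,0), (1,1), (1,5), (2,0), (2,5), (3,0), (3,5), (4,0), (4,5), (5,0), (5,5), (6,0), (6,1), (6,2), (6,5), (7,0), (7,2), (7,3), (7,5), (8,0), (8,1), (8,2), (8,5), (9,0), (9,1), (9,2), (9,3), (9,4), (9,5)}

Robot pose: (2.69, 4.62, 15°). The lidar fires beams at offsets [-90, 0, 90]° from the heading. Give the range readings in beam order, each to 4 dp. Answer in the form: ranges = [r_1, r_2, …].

ranges = [3.7477, 1.4682, 0.3934]

beam 1: φ=-90°, α=285°
  direction (0.2588, -0.9659); cell (2,4); t to first gridline: x 1.1977, y 0.6419 (then +3.8637 / +1.0353)
    (2,3) via y @ 0.6419
    (3,3) via x @ 1.1977
    (3,2) via y @ 1.6771
    (3,1) via y @ 2.7124
    (3,0) via y @ 3.7477  # hit
  → r_1 = 3.7477
beam 2: φ=0°, α=15°
  direction (0.9659, 0.2588); cell (2,4); t to first gridline: x 0.3209, y 1.4682 (then +1.0353 / +3.8637)
    (3,4) via x @ 0.3209
    (4,4) via x @ 1.3562
    (4,5) via y @ 1.4682  # hit
  → r_2 = 1.4682
beam 3: φ=90°, α=105°
  direction (-0.2588, 0.9659); cell (2,4); t to first gridline: x 2.6660, y 0.3934 (then +3.8637 / +1.0353)
    (2,5) via y @ 0.3934  # hit
  → r_3 = 0.3934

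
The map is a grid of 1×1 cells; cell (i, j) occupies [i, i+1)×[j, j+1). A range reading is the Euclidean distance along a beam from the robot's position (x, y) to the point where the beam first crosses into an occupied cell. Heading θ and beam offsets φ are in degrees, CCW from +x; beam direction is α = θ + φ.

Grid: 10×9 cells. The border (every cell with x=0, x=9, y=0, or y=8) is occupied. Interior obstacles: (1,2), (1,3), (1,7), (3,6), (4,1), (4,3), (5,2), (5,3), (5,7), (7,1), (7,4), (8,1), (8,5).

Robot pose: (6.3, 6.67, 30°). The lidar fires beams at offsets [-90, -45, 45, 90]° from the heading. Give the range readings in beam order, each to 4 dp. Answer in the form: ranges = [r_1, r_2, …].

ranges = [1.9283, 2.5887, 1.3769, 0.6000]

beam 1: φ=-90°, α=300°
  dir = (cos 300°, sin 300°) = (0.5000, -0.8660); from cell (6,6)
  next x-line at t=1.4000, next y-line at t=0.7736; Δt_x=2.0000, Δt_y=1.1547
    y: enter (6,5) at t=0.7736
    x: enter (7,5) at t=1.4000
    y: enter (7,4) at t=1.9283 ← occupied
  → r_1 = 1.9283
beam 2: φ=-45°, α=345°
  dir = (cos 345°, sin 345°) = (0.9659, -0.2588); from cell (6,6)
  next x-line at t=0.7247, next y-line at t=2.5887; Δt_x=1.0353, Δt_y=3.8637
    x: enter (7,6) at t=0.7247
    x: enter (8,6) at t=1.7600
    y: enter (8,5) at t=2.5887 ← occupied
  → r_2 = 2.5887
beam 3: φ=45°, α=75°
  dir = (cos 75°, sin 75°) = (0.2588, 0.9659); from cell (6,6)
  next x-line at t=2.7046, next y-line at t=0.3416; Δt_x=3.8637, Δt_y=1.0353
    y: enter (6,7) at t=0.3416
    y: enter (6,8) at t=1.3769 ← occupied
  → r_3 = 1.3769
beam 4: φ=90°, α=120°
  dir = (cos 120°, sin 120°) = (-0.5000, 0.8660); from cell (6,6)
  next x-line at t=0.6000, next y-line at t=0.3811; Δt_x=2.0000, Δt_y=1.1547
    y: enter (6,7) at t=0.3811
    x: enter (5,7) at t=0.6000 ← occupied
  → r_4 = 0.6000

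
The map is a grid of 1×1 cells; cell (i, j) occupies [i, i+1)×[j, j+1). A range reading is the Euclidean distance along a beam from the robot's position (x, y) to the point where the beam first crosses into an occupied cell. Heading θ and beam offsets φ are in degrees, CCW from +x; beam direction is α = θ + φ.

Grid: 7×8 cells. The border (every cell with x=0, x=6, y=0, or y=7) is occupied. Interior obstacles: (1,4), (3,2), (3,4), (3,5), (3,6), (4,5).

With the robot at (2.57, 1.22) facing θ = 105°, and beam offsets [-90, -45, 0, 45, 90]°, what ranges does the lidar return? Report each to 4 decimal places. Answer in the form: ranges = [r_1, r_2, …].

ranges = [3.5510, 0.9007, 2.8781, 1.8129, 0.8500]

beam 1: φ=-90°, α=15°
  dir = (cos 15°, sin 15°) = (0.9659, 0.2588); from cell (2,1)
  next x-line at t=0.4452, next y-line at t=3.0137; Δt_x=1.0353, Δt_y=3.8637
    x: enter (3,1) at t=0.4452
    x: enter (4,1) at t=1.4804
    x: enter (5,1) at t=2.5157
    y: enter (5,2) at t=3.0137
    x: enter (6,2) at t=3.5510 ← occupied
  → r_1 = 3.5510
beam 2: φ=-45°, α=60°
  dir = (cos 60°, sin 60°) = (0.5000, 0.8660); from cell (2,1)
  next x-line at t=0.8600, next y-line at t=0.9007; Δt_x=2.0000, Δt_y=1.1547
    x: enter (3,1) at t=0.8600
    y: enter (3,2) at t=0.9007 ← occupied
  → r_2 = 0.9007
beam 3: φ=0°, α=105°
  dir = (cos 105°, sin 105°) = (-0.2588, 0.9659); from cell (2,1)
  next x-line at t=2.2023, next y-line at t=0.8075; Δt_x=3.8637, Δt_y=1.0353
    y: enter (2,2) at t=0.8075
    y: enter (2,3) at t=1.8428
    x: enter (1,3) at t=2.2023
    y: enter (1,4) at t=2.8781 ← occupied
  → r_3 = 2.8781
beam 4: φ=45°, α=150°
  dir = (cos 150°, sin 150°) = (-0.8660, 0.5000); from cell (2,1)
  next x-line at t=0.6582, next y-line at t=1.5600; Δt_x=1.1547, Δt_y=2.0000
    x: enter (1,1) at t=0.6582
    y: enter (1,2) at t=1.5600
    x: enter (0,2) at t=1.8129 ← occupied
  → r_4 = 1.8129
beam 5: φ=90°, α=195°
  dir = (cos 195°, sin 195°) = (-0.9659, -0.2588); from cell (2,1)
  next x-line at t=0.5901, next y-line at t=0.8500; Δt_x=1.0353, Δt_y=3.8637
    x: enter (1,1) at t=0.5901
    y: enter (1,0) at t=0.8500 ← occupied
  → r_5 = 0.8500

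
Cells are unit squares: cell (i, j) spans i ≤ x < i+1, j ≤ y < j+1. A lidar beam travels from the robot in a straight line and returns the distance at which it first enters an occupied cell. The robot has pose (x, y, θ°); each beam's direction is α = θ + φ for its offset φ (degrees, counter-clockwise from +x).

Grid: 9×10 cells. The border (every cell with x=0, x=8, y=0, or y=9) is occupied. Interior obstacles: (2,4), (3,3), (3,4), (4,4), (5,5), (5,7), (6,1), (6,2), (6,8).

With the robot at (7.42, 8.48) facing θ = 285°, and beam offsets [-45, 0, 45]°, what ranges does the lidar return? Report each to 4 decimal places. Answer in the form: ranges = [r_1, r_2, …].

ranges = [2.8637, 2.2409, 0.6697]

beam 1: φ=-45°, α=240°
  direction (-0.5000, -0.8660); cell (7,8); t to first gridline: x 0.8400, y 0.5543 (then +2.0000 / +1.1547)
    (7,7) via y @ 0.5543
    (6,7) via x @ 0.8400
    (6,6) via y @ 1.7090
    (5,6) via x @ 2.8400
    (5,5) via y @ 2.8637  # hit
  → r_1 = 2.8637
beam 2: φ=0°, α=285°
  direction (0.2588, -0.9659); cell (7,8); t to first gridline: x 2.2409, y 0.4969 (then +3.8637 / +1.0353)
    (7,7) via y @ 0.4969
    (7,6) via y @ 1.5322
    (8,6) via x @ 2.2409  # hit
  → r_2 = 2.2409
beam 3: φ=45°, α=330°
  direction (0.8660, -0.5000); cell (7,8); t to first gridline: x 0.6697, y 0.9600 (then +1.1547 / +2.0000)
    (8,8) via x @ 0.6697  # hit
  → r_3 = 0.6697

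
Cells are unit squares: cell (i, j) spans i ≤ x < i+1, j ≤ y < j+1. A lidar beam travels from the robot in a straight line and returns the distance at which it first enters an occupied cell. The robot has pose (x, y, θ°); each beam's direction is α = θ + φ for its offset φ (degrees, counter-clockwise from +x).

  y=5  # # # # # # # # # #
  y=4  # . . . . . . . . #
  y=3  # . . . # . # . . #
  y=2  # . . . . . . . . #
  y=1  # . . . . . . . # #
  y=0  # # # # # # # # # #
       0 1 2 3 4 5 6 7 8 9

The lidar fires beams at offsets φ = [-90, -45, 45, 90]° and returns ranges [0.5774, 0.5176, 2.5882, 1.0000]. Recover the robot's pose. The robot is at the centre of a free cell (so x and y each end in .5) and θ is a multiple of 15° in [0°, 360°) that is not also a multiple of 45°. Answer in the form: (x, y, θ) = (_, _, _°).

The pose lattice has 29·16 = 464 candidates. Test each by forward raycasting.
  (8.5, 3.5, 105°): beam 1 = 0.5176 ≠ 0.5774 ✗
  (2.5, 4.5, 210°): beam 2 = 1.5529 ≠ 0.5176 ✗
  (6.5, 2.5, 255°): beam 1 = 1.9319 ≠ 0.5774 ✗
  …
  (7.5, 4.5, 150°): r_1=0.5774, r_2=0.5176, r_3=2.5882, r_4=1.0000 — all match ✓
No second candidate reproduces the full scan.

(x, y, θ) = (7.5, 4.5, 150°)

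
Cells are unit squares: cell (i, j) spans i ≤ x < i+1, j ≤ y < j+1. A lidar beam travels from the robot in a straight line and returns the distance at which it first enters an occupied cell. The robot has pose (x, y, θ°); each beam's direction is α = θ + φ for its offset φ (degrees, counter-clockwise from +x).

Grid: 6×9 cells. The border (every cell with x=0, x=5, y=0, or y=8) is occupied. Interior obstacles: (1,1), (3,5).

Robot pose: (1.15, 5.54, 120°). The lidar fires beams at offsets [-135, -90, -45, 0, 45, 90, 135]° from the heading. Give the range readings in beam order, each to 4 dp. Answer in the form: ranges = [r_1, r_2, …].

beam 1: φ=-135°, α=345°
  dir = (cos 345°, sin 345°) = (0.9659, -0.2588); from cell (1,5)
  next x-line at t=0.8800, next y-line at t=2.0864; Δt_x=1.0353, Δt_y=3.8637
    x: enter (2,5) at t=0.8800
    x: enter (3,5) at t=1.9153 ← occupied
  → r_1 = 1.9153
beam 2: φ=-90°, α=30°
  dir = (cos 30°, sin 30°) = (0.8660, 0.5000); from cell (1,5)
  next x-line at t=0.9815, next y-line at t=0.9200; Δt_x=1.1547, Δt_y=2.0000
    y: enter (1,6) at t=0.9200
    x: enter (2,6) at t=0.9815
    x: enter (3,6) at t=2.1362
    y: enter (3,7) at t=2.9200
    x: enter (4,7) at t=3.2909
    x: enter (5,7) at t=4.4456 ← occupied
  → r_2 = 4.4456
beam 3: φ=-45°, α=75°
  dir = (cos 75°, sin 75°) = (0.2588, 0.9659); from cell (1,5)
  next x-line at t=3.2841, next y-line at t=0.4762; Δt_x=3.8637, Δt_y=1.0353
    y: enter (1,6) at t=0.4762
    y: enter (1,7) at t=1.5115
    y: enter (1,8) at t=2.5468 ← occupied
  → r_3 = 2.5468
beam 4: φ=0°, α=120°
  dir = (cos 120°, sin 120°) = (-0.5000, 0.8660); from cell (1,5)
  next x-line at t=0.3000, next y-line at t=0.5312; Δt_x=2.0000, Δt_y=1.1547
    x: enter (0,5) at t=0.3000 ← occupied
  → r_4 = 0.3000
beam 5: φ=45°, α=165°
  dir = (cos 165°, sin 165°) = (-0.9659, 0.2588); from cell (1,5)
  next x-line at t=0.1553, next y-line at t=1.7773; Δt_x=1.0353, Δt_y=3.8637
    x: enter (0,5) at t=0.1553 ← occupied
  → r_5 = 0.1553
beam 6: φ=90°, α=210°
  dir = (cos 210°, sin 210°) = (-0.8660, -0.5000); from cell (1,5)
  next x-line at t=0.1732, next y-line at t=1.0800; Δt_x=1.1547, Δt_y=2.0000
    x: enter (0,5) at t=0.1732 ← occupied
  → r_6 = 0.1732
beam 7: φ=135°, α=255°
  dir = (cos 255°, sin 255°) = (-0.2588, -0.9659); from cell (1,5)
  next x-line at t=0.5796, next y-line at t=0.5590; Δt_x=3.8637, Δt_y=1.0353
    y: enter (1,4) at t=0.5590
    x: enter (0,4) at t=0.5796 ← occupied
  → r_7 = 0.5796

ranges = [1.9153, 4.4456, 2.5468, 0.3000, 0.1553, 0.1732, 0.5796]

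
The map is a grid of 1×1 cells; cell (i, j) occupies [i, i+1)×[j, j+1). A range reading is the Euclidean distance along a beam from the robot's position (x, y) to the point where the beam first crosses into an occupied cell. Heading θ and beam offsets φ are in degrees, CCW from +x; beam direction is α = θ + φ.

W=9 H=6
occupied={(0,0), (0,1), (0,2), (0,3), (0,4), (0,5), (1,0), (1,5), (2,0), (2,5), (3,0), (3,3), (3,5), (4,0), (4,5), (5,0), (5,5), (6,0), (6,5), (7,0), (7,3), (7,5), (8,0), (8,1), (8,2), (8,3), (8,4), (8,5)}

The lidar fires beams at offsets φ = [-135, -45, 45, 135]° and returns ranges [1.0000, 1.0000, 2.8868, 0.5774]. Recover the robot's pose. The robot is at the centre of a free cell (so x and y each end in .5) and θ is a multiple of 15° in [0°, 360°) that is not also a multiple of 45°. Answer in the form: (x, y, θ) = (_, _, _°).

Candidates: 26 free-cell centres × 16 headings = 416 poses. Raycast each; keep the one whose scan matches to 4 dp.
  (5.5, 2.5, 345°): beam 1 = 3.0000 ≠ 1.0000 ✗
  (6.5, 4.5, 240°): beam 1 = 0.5176 ≠ 1.0000 ✗
  (6.5, 2.5, 150°): beam 1 = 1.5529 ≠ 1.0000 ✗
  (4.5, 1.5, 120°): beam 1 = 1.9319 ≠ 1.0000 ✗
  …
  (4.5, 4.5, 285°): r_1=1.0000, r_2=1.0000, r_3=2.8868, r_4=0.5774 — all match ✓
Only this pose fits every beam.

(x, y, θ) = (4.5, 4.5, 285°)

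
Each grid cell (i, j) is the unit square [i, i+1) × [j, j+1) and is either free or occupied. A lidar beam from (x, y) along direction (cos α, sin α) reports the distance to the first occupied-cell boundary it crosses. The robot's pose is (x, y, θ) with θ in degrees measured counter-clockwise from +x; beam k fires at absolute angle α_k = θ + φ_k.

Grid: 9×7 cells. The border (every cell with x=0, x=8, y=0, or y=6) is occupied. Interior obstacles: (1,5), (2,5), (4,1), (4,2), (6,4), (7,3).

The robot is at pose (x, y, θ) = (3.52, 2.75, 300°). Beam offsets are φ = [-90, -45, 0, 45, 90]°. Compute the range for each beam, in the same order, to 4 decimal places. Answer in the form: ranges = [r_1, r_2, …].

ranges = [2.9098, 1.8117, 0.9600, 0.4969, 2.8637]

beam 1: φ=-90°, α=210°
  d=(-0.8660,-0.5000)  start (3,2)  tX=0.6004 tY=1.5000  stride 1/|dx|=1.1547 1/|dy|=2.0000
    cross x-line → (2,2), t=0.6004
    cross y-line → (2,1), t=1.5000
    cross x-line → (1,1), t=1.7551
    cross x-line → (0,1), t=2.9098 (wall)
  → r_1 = 2.9098
beam 2: φ=-45°, α=255°
  d=(-0.2588,-0.9659)  start (3,2)  tX=2.0091 tY=0.7765  stride 1/|dx|=3.8637 1/|dy|=1.0353
    cross y-line → (3,1), t=0.7765
    cross y-line → (3,0), t=1.8117 (wall)
  → r_2 = 1.8117
beam 3: φ=0°, α=300°
  d=(0.5000,-0.8660)  start (3,2)  tX=0.9600 tY=0.8660  stride 1/|dx|=2.0000 1/|dy|=1.1547
    cross y-line → (3,1), t=0.8660
    cross x-line → (4,1), t=0.9600 (wall)
  → r_3 = 0.9600
beam 4: φ=45°, α=345°
  d=(0.9659,-0.2588)  start (3,2)  tX=0.4969 tY=2.8978  stride 1/|dx|=1.0353 1/|dy|=3.8637
    cross x-line → (4,2), t=0.4969 (wall)
  → r_4 = 0.4969
beam 5: φ=90°, α=30°
  d=(0.8660,0.5000)  start (3,2)  tX=0.5543 tY=0.5000  stride 1/|dx|=1.1547 1/|dy|=2.0000
    cross y-line → (3,3), t=0.5000
    cross x-line → (4,3), t=0.5543
    cross x-line → (5,3), t=1.7090
    cross y-line → (5,4), t=2.5000
    cross x-line → (6,4), t=2.8637 (wall)
  → r_5 = 2.8637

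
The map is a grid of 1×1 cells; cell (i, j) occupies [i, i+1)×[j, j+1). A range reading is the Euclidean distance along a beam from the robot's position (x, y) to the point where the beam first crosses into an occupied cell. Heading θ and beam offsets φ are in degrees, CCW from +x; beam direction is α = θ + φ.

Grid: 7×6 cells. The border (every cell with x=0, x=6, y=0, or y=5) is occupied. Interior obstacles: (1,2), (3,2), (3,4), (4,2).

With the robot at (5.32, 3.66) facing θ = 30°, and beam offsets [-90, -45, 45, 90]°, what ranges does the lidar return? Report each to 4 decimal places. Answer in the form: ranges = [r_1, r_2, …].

ranges = [1.3600, 0.7040, 1.3873, 1.5473]

beam 1: φ=-90°, α=300°
  d=(0.5000,-0.8660)  start (5,3)  tX=1.3600 tY=0.7621  stride 1/|dx|=2.0000 1/|dy|=1.1547
    cross y-line → (5,2), t=0.7621
    cross x-line → (6,2), t=1.3600 (wall)
  → r_1 = 1.3600
beam 2: φ=-45°, α=345°
  d=(0.9659,-0.2588)  start (5,3)  tX=0.7040 tY=2.5500  stride 1/|dx|=1.0353 1/|dy|=3.8637
    cross x-line → (6,3), t=0.7040 (wall)
  → r_2 = 0.7040
beam 3: φ=45°, α=75°
  d=(0.2588,0.9659)  start (5,3)  tX=2.6273 tY=0.3520  stride 1/|dx|=3.8637 1/|dy|=1.0353
    cross y-line → (5,4), t=0.3520
    cross y-line → (5,5), t=1.3873 (wall)
  → r_3 = 1.3873
beam 4: φ=90°, α=120°
  d=(-0.5000,0.8660)  start (5,3)  tX=0.6400 tY=0.3926  stride 1/|dx|=2.0000 1/|dy|=1.1547
    cross y-line → (5,4), t=0.3926
    cross x-line → (4,4), t=0.6400
    cross y-line → (4,5), t=1.5473 (wall)
  → r_4 = 1.5473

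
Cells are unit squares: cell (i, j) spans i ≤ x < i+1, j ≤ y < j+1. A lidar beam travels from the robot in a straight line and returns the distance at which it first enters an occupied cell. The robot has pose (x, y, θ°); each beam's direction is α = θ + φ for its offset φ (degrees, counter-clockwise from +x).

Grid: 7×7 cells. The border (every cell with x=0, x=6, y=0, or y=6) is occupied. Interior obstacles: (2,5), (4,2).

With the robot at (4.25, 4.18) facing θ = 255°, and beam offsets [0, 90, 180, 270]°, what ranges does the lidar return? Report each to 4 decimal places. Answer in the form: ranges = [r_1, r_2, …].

ranges = [3.2922, 1.8117, 1.8842, 3.3646]

beam 1: φ=0°, α=255°
  d=(-0.2588,-0.9659)  start (4,4)  tX=0.9659 tY=0.1863  stride 1/|dx|=3.8637 1/|dy|=1.0353
    cross y-line → (4,3), t=0.1863
    cross x-line → (3,3), t=0.9659
    cross y-line → (3,2), t=1.2216
    cross y-line → (3,1), t=2.2569
    cross y-line → (3,0), t=3.2922 (wall)
  → r_1 = 3.2922
beam 2: φ=90°, α=345°
  d=(0.9659,-0.2588)  start (4,4)  tX=0.7765 tY=0.6955  stride 1/|dx|=1.0353 1/|dy|=3.8637
    cross y-line → (4,3), t=0.6955
    cross x-line → (5,3), t=0.7765
    cross x-line → (6,3), t=1.8117 (wall)
  → r_2 = 1.8117
beam 3: φ=180°, α=75°
  d=(0.2588,0.9659)  start (4,4)  tX=2.8978 tY=0.8489  stride 1/|dx|=3.8637 1/|dy|=1.0353
    cross y-line → (4,5), t=0.8489
    cross y-line → (4,6), t=1.8842 (wall)
  → r_3 = 1.8842
beam 4: φ=270°, α=165°
  d=(-0.9659,0.2588)  start (4,4)  tX=0.2588 tY=3.1682  stride 1/|dx|=1.0353 1/|dy|=3.8637
    cross x-line → (3,4), t=0.2588
    cross x-line → (2,4), t=1.2941
    cross x-line → (1,4), t=2.3294
    cross y-line → (1,5), t=3.1682
    cross x-line → (0,5), t=3.3646 (wall)
  → r_4 = 3.3646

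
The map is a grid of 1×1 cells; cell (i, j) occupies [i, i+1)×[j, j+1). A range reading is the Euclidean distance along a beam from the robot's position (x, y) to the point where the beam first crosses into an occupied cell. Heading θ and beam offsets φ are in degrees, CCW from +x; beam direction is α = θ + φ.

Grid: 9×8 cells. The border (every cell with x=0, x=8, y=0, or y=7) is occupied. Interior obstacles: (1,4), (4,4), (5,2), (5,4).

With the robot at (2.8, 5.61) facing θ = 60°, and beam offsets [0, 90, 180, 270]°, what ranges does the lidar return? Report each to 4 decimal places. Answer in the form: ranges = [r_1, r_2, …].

ranges = [1.6050, 2.0785, 1.6000, 1.3856]

beam 1: φ=0°, α=60°
  dir = (cos 60°, sin 60°) = (0.5000, 0.8660); from cell (2,5)
  next x-line at t=0.4000, next y-line at t=0.4503; Δt_x=2.0000, Δt_y=1.1547
    x: enter (3,5) at t=0.4000
    y: enter (3,6) at t=0.4503
    y: enter (3,7) at t=1.6050 ← occupied
  → r_1 = 1.6050
beam 2: φ=90°, α=150°
  dir = (cos 150°, sin 150°) = (-0.8660, 0.5000); from cell (2,5)
  next x-line at t=0.9238, next y-line at t=0.7800; Δt_x=1.1547, Δt_y=2.0000
    y: enter (2,6) at t=0.7800
    x: enter (1,6) at t=0.9238
    x: enter (0,6) at t=2.0785 ← occupied
  → r_2 = 2.0785
beam 3: φ=180°, α=240°
  dir = (cos 240°, sin 240°) = (-0.5000, -0.8660); from cell (2,5)
  next x-line at t=1.6000, next y-line at t=0.7044; Δt_x=2.0000, Δt_y=1.1547
    y: enter (2,4) at t=0.7044
    x: enter (1,4) at t=1.6000 ← occupied
  → r_3 = 1.6000
beam 4: φ=270°, α=330°
  dir = (cos 330°, sin 330°) = (0.8660, -0.5000); from cell (2,5)
  next x-line at t=0.2309, next y-line at t=1.2200; Δt_x=1.1547, Δt_y=2.0000
    x: enter (3,5) at t=0.2309
    y: enter (3,4) at t=1.2200
    x: enter (4,4) at t=1.3856 ← occupied
  → r_4 = 1.3856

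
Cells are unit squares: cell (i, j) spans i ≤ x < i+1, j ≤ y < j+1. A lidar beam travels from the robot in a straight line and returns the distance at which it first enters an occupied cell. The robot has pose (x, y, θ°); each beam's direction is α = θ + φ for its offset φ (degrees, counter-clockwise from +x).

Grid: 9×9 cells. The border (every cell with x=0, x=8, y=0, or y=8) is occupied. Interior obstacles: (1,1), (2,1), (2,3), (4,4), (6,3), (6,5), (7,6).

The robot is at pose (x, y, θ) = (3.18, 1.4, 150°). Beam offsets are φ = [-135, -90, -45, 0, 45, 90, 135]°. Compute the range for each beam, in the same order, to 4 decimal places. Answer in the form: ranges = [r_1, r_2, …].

beam 1: φ=-135°, α=15°
  direction (0.9659, 0.2588); cell (3,1); t to first gridline: x 0.8489, y 2.3182 (then +1.0353 / +3.8637)
    (4,1) via x @ 0.8489
    (5,1) via x @ 1.8842
    (5,2) via y @ 2.3182
    (6,2) via x @ 2.9195
    (7,2) via x @ 3.9548
    (8,2) via x @ 4.9900  # hit
  → r_1 = 4.9900
beam 2: φ=-90°, α=60°
  direction (0.5000, 0.8660); cell (3,1); t to first gridline: x 1.6400, y 0.6928 (then +2.0000 / +1.1547)
    (3,2) via y @ 0.6928
    (4,2) via x @ 1.6400
    (4,3) via y @ 1.8475
    (4,4) via y @ 3.0022  # hit
  → r_2 = 3.0022
beam 3: φ=-45°, α=105°
  direction (-0.2588, 0.9659); cell (3,1); t to first gridline: x 0.6955, y 0.6212 (then +3.8637 / +1.0353)
    (3,2) via y @ 0.6212
    (2,2) via x @ 0.6955
    (2,3) via y @ 1.6564  # hit
  → r_3 = 1.6564
beam 4: φ=0°, α=150°
  direction (-0.8660, 0.5000); cell (3,1); t to first gridline: x 0.2078, y 1.2000 (then +1.1547 / +2.0000)
    (2,1) via x @ 0.2078  # hit
  → r_4 = 0.2078
beam 5: φ=45°, α=195°
  direction (-0.9659, -0.2588); cell (3,1); t to first gridline: x 0.1863, y 1.5455 (then +1.0353 / +3.8637)
    (2,1) via x @ 0.1863  # hit
  → r_5 = 0.1863
beam 6: φ=90°, α=240°
  direction (-0.5000, -0.8660); cell (3,1); t to first gridline: x 0.3600, y 0.4619 (then +2.0000 / +1.1547)
    (2,1) via x @ 0.3600  # hit
  → r_6 = 0.3600
beam 7: φ=135°, α=285°
  direction (0.2588, -0.9659); cell (3,1); t to first gridline: x 3.1682, y 0.4141 (then +3.8637 / +1.0353)
    (3,0) via y @ 0.4141  # hit
  → r_7 = 0.4141

ranges = [4.9900, 3.0022, 1.6564, 0.2078, 0.1863, 0.3600, 0.4141]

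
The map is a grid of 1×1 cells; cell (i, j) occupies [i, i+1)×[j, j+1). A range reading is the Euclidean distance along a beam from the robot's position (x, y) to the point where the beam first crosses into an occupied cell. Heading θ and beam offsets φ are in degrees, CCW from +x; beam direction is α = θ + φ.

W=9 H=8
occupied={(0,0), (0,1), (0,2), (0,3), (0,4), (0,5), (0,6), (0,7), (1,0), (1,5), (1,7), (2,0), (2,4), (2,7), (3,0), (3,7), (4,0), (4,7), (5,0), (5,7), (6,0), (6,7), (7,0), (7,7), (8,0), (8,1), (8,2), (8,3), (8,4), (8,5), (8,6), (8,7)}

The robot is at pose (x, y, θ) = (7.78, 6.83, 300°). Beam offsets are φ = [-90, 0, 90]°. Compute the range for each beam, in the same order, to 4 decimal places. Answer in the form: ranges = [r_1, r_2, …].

beam 1: φ=-90°, α=210°
  dir = (cos 210°, sin 210°) = (-0.8660, -0.5000); from cell (7,6)
  next x-line at t=0.9007, next y-line at t=1.6600; Δt_x=1.1547, Δt_y=2.0000
    x: enter (6,6) at t=0.9007
    y: enter (6,5) at t=1.6600
    x: enter (5,5) at t=2.0554
    x: enter (4,5) at t=3.2101
    y: enter (4,4) at t=3.6600
    x: enter (3,4) at t=4.3648
    x: enter (2,4) at t=5.5195 ← occupied
  → r_1 = 5.5195
beam 2: φ=0°, α=300°
  dir = (cos 300°, sin 300°) = (0.5000, -0.8660); from cell (7,6)
  next x-line at t=0.4400, next y-line at t=0.9584; Δt_x=2.0000, Δt_y=1.1547
    x: enter (8,6) at t=0.4400 ← occupied
  → r_2 = 0.4400
beam 3: φ=90°, α=30°
  dir = (cos 30°, sin 30°) = (0.8660, 0.5000); from cell (7,6)
  next x-line at t=0.2540, next y-line at t=0.3400; Δt_x=1.1547, Δt_y=2.0000
    x: enter (8,6) at t=0.2540 ← occupied
  → r_3 = 0.2540

ranges = [5.5195, 0.4400, 0.2540]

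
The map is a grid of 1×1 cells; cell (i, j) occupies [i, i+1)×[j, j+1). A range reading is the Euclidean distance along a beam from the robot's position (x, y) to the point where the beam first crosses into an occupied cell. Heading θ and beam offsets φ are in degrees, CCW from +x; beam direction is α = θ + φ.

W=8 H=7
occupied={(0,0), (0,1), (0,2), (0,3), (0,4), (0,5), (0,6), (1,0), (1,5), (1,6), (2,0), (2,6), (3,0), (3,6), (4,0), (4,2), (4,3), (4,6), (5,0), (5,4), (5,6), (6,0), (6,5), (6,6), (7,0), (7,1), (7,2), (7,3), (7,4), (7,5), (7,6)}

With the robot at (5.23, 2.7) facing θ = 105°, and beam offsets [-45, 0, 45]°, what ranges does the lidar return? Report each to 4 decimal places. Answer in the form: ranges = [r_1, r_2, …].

beam 1: φ=-45°, α=60°
  direction (0.5000, 0.8660); cell (5,2); t to first gridline: x 1.5400, y 0.3464 (then +2.0000 / +1.1547)
    (5,3) via y @ 0.3464
    (5,4) via y @ 1.5011  # hit
  → r_1 = 1.5011
beam 2: φ=0°, α=105°
  direction (-0.2588, 0.9659); cell (5,2); t to first gridline: x 0.8887, y 0.3106 (then +3.8637 / +1.0353)
    (5,3) via y @ 0.3106
    (4,3) via x @ 0.8887  # hit
  → r_2 = 0.8887
beam 3: φ=45°, α=150°
  direction (-0.8660, 0.5000); cell (5,2); t to first gridline: x 0.2656, y 0.6000 (then +1.1547 / +2.0000)
    (4,2) via x @ 0.2656  # hit
  → r_3 = 0.2656

ranges = [1.5011, 0.8887, 0.2656]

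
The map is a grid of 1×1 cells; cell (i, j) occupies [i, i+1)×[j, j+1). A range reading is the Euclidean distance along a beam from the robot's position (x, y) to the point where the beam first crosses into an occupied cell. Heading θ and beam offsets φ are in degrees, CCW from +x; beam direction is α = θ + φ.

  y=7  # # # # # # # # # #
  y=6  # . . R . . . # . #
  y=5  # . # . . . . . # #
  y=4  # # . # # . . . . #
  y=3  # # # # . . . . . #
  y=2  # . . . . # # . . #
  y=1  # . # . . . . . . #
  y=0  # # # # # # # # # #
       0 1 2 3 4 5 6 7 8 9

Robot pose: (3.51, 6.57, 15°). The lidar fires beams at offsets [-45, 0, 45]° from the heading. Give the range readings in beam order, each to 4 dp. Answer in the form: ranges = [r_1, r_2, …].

ranges = [6.3393, 1.6614, 0.4965]

beam 1: φ=-45°, α=330°
  cosα=0.8660 sinα=-0.5000 | (3,6) | tMaxX 0.5658 tMaxY 1.1400 | tΔX 1.1547 tΔY 2.0000
    t=0.5658 [x] (4,6)
    t=1.1400 [y] (4,5)
    t=1.7205 [x] (5,5)
    t=2.8752 [x] (6,5)
    t=3.1400 [y] (6,4)
    t=4.0299 [x] (7,4)
    t=5.1400 [y] (7,3)
    t=5.1846 [x] (8,3)
    t=6.3393 [x] (9,3) — stop
  → r_1 = 6.3393
beam 2: φ=0°, α=15°
  cosα=0.9659 sinα=0.2588 | (3,6) | tMaxX 0.5073 tMaxY 1.6614 | tΔX 1.0353 tΔY 3.8637
    t=0.5073 [x] (4,6)
    t=1.5426 [x] (5,6)
    t=1.6614 [y] (5,7) — stop
  → r_2 = 1.6614
beam 3: φ=45°, α=60°
  cosα=0.5000 sinα=0.8660 | (3,6) | tMaxX 0.9800 tMaxY 0.4965 | tΔX 2.0000 tΔY 1.1547
    t=0.4965 [y] (3,7) — stop
  → r_3 = 0.4965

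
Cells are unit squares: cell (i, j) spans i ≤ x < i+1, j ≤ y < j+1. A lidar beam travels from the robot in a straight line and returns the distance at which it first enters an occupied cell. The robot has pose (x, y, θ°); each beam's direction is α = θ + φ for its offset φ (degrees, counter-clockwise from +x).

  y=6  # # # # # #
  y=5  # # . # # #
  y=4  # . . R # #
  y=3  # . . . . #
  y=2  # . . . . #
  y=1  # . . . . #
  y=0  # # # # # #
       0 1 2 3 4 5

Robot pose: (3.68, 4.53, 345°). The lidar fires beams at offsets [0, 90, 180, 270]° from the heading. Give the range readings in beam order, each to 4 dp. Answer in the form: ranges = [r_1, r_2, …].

ranges = [0.3313, 0.4866, 1.8159, 3.6545]

beam 1: φ=0°, α=345°
  dir = (cos 345°, sin 345°) = (0.9659, -0.2588); from cell (3,4)
  next x-line at t=0.3313, next y-line at t=2.0478; Δt_x=1.0353, Δt_y=3.8637
    x: enter (4,4) at t=0.3313 ← occupied
  → r_1 = 0.3313
beam 2: φ=90°, α=75°
  dir = (cos 75°, sin 75°) = (0.2588, 0.9659); from cell (3,4)
  next x-line at t=1.2364, next y-line at t=0.4866; Δt_x=3.8637, Δt_y=1.0353
    y: enter (3,5) at t=0.4866 ← occupied
  → r_2 = 0.4866
beam 3: φ=180°, α=165°
  dir = (cos 165°, sin 165°) = (-0.9659, 0.2588); from cell (3,4)
  next x-line at t=0.7040, next y-line at t=1.8159; Δt_x=1.0353, Δt_y=3.8637
    x: enter (2,4) at t=0.7040
    x: enter (1,4) at t=1.7393
    y: enter (1,5) at t=1.8159 ← occupied
  → r_3 = 1.8159
beam 4: φ=270°, α=255°
  dir = (cos 255°, sin 255°) = (-0.2588, -0.9659); from cell (3,4)
  next x-line at t=2.6273, next y-line at t=0.5487; Δt_x=3.8637, Δt_y=1.0353
    y: enter (3,3) at t=0.5487
    y: enter (3,2) at t=1.5840
    y: enter (3,1) at t=2.6192
    x: enter (2,1) at t=2.6273
    y: enter (2,0) at t=3.6545 ← occupied
  → r_4 = 3.6545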